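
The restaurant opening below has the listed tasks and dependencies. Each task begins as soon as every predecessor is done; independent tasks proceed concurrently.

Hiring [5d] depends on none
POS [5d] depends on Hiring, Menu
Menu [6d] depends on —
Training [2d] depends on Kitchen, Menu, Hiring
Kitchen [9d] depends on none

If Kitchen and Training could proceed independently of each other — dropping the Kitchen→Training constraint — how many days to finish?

Before: longest chain Kitchen→Training = 9+2 = 11, finish 11.
Without Kitchen→Training, Training's earliest start moves from 9 to 6.
After: Menu→POS = 6+5 = 11 → 11 days.

11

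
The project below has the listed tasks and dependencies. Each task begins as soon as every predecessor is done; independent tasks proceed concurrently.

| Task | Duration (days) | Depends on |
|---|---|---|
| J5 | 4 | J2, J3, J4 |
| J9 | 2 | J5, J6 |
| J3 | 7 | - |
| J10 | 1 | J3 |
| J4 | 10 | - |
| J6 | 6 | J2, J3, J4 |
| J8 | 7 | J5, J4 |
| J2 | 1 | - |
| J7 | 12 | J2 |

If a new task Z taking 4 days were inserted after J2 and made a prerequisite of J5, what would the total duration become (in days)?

21

Originally the project takes 21 days.
With Z inserted, J5 now waits for max(J2, J3, J4, Z).
New critical path: J4→J5→J8 = 10+4+7 = 21 ⇒ 21 days.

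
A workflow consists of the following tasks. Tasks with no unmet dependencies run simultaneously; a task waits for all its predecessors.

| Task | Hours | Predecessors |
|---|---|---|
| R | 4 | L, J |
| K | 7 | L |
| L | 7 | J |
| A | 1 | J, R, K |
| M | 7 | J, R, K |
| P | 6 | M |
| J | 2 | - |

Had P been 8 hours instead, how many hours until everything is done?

Critical path before the change: J→L→K→M→P = 2+7+7+7+6 = 29 giving 29 hours.
P lies on that path, so at 8 hours the path becomes 31 hours.
No other chain overtakes it, so the finish is 31 hours.

31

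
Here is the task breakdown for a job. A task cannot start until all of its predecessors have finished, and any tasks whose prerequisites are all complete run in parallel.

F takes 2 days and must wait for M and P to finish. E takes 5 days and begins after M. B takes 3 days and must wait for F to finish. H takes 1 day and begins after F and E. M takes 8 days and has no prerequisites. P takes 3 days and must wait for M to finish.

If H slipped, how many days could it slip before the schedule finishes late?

2

Critical path: M→P→F→B = 8+3+2+3 = 16, so the finish is 16 days.
Longest path through H: 14 days (earliest finish 14, latest finish 16).
Slack of H = 15 − 13 = 2 days.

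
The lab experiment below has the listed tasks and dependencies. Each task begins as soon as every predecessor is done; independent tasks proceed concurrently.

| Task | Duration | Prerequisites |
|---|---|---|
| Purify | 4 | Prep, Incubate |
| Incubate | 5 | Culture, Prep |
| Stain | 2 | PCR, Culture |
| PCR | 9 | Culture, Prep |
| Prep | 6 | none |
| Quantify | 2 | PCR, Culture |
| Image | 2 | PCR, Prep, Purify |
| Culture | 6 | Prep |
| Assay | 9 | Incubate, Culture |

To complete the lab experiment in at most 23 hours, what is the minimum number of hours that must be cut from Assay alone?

Current finish: 26 hours; target: 23.
Assay is on every critical path, so each hour cut from Assay cuts the finish by one (this holds down to a finish of 23).
Need 26 − 23 = 3 hours off Assay → Assay becomes 6 hours, finish becomes 23.

3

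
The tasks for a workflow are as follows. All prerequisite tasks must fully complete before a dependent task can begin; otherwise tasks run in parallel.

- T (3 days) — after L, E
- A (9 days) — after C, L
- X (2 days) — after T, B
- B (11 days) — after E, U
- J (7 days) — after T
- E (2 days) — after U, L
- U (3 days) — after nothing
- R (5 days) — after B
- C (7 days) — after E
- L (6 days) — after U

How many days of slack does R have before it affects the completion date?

0

The longest chain is U→L→E→C→A = 3+6+2+7+9 = 27; overall finish 27 days.
R finishes as early as 27 and must finish by 27.
So R can slip 27 − 27 = 0 days.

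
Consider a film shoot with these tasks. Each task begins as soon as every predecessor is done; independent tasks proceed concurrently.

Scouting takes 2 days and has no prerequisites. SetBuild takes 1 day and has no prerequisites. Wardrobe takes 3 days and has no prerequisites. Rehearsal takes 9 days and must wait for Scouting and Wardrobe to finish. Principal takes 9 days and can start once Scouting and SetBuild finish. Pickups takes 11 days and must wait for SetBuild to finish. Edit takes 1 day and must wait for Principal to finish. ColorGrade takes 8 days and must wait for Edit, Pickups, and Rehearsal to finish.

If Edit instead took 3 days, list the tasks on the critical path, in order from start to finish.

Baseline: Scouting→Principal→Edit→ColorGrade = 2+9+1+8 = 20 → 20 days.
Edit is on the critical path; changing it to 3 makes that path 22 days.
The critical path is still Scouting→Principal→Edit→ColorGrade; finish is now 22 days.

Scouting, Principal, Edit, ColorGrade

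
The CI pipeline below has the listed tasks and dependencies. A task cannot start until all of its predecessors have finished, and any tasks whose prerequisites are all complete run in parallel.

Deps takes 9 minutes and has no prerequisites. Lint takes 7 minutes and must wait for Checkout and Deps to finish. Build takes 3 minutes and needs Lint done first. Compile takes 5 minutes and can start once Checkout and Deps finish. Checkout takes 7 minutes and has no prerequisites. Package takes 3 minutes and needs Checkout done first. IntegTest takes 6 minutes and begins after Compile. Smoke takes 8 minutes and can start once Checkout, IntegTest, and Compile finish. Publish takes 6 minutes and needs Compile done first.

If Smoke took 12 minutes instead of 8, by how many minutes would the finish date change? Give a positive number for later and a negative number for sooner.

As given, the longest chain is Deps→Compile→IntegTest→Smoke = 9+5+6+8 = 28, so the finish is 28 minutes.
Since Smoke is critical, the +4 change carries straight to that chain (now 32 minutes).
No other chain overtakes it, so the finish is 32 minutes.
Change in finish: 32 − 28 = +4 minutes.

4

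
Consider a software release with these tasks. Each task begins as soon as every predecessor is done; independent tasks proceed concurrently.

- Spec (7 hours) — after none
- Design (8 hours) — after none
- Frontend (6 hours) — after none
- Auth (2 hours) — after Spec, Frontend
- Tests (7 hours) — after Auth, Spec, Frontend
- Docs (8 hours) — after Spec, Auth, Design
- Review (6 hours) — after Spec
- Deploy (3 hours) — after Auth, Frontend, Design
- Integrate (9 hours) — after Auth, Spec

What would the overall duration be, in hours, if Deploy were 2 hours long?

As given, the longest chain is Spec→Auth→Integrate = 7+2+9 = 18, so the finish is 18 hours.
Deploy has 6 hours of float (longest path through it is 12).
That remains the longest chain; total 18 hours.

18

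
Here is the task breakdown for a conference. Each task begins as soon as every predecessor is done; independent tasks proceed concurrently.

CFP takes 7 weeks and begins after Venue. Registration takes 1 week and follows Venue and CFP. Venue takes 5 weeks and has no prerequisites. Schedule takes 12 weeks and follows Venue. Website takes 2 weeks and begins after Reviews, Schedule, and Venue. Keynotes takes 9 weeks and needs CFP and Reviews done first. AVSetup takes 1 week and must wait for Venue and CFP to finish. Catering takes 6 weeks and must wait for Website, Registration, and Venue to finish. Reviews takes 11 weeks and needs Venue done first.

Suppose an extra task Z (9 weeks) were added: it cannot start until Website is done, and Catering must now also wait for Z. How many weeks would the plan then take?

34

Originally the plan takes 25 weeks.
With Z inserted, Catering now waits for max(Website, Registration, Venue, Z).
New critical path: Venue→Schedule→Website→Z→Catering = 5+12+2+9+6 = 34 ⇒ 34 weeks.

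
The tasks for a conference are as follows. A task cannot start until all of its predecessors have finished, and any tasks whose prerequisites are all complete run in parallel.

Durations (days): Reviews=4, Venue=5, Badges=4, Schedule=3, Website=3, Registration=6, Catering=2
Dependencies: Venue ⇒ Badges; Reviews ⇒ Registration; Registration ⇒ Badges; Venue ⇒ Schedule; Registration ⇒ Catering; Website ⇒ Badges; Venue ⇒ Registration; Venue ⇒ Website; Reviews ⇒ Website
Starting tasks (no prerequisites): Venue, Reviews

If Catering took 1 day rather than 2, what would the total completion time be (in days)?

Critical path before the change: Venue→Registration→Badges = 5+6+4 = 15 giving 15 days.
The longest path through Catering is only 13 days, so Catering has float 2.
The critical path is still Venue→Registration→Badges; finish is now 15 days.

15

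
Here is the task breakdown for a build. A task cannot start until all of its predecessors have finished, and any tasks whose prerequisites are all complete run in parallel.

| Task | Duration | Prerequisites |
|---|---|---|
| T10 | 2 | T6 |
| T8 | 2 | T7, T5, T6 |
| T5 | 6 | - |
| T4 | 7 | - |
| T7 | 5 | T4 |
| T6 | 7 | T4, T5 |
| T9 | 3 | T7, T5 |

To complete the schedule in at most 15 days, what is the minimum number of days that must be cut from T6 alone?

1

Current finish: 16 days; target: 15.
T6 is on every critical path, so each day cut from T6 cuts the finish by one (this holds down to a finish of 15).
Need 16 − 15 = 1 day off T6 → T6 becomes 6 days, finish becomes 15.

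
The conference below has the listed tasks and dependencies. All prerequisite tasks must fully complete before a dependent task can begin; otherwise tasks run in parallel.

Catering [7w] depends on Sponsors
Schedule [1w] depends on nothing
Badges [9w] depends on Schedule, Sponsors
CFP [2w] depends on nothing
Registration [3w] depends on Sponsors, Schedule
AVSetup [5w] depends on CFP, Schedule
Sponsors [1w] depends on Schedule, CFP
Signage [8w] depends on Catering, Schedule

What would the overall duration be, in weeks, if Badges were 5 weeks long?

As given, the longest chain is CFP→Sponsors→Catering→Signage = 2+1+7+8 = 18, so the finish is 18 weeks.
Badges is off the critical path — its longest chain is 12 weeks, giving 6 of slack.
No other chain overtakes it, so the finish is 18 weeks.

18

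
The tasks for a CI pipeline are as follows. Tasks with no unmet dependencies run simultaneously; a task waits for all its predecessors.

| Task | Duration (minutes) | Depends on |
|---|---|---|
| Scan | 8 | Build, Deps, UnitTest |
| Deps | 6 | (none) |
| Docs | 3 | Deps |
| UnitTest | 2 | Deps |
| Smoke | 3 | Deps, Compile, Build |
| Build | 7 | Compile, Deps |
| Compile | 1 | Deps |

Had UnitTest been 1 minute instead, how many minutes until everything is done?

22

Baseline: Deps→Compile→Build→Scan = 6+1+7+8 = 22 → 22 minutes.
UnitTest is off the critical path — its longest chain is 16 minutes, giving 6 of slack.
The critical path is still Deps→Compile→Build→Scan; finish is now 22 minutes.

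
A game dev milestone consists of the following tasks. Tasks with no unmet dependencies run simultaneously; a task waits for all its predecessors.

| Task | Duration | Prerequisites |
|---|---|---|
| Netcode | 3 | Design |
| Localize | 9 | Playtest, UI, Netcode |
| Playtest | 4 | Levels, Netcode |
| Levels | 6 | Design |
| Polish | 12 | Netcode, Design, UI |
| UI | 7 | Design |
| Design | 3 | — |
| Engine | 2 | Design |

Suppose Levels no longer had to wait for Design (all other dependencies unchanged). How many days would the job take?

22

With the dependency in place, Design→Levels→Playtest→Localize = 3+6+4+9 = 22 sets the finish at 22 days.
Without Design→Levels, Levels's earliest start moves from 3 to 0.
After: Design→UI→Polish = 3+7+12 = 22 → 22 days.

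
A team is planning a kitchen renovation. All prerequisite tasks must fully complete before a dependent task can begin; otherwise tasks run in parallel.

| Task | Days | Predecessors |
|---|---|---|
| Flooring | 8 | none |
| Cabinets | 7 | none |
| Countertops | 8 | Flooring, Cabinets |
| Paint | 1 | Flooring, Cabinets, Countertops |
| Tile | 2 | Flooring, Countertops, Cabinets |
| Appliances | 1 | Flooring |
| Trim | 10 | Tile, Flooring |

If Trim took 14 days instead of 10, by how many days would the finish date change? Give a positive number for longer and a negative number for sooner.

4

Baseline: Flooring→Countertops→Tile→Trim = 8+8+2+10 = 28 → 28 days.
Since Trim is critical, the +4 change carries straight to that chain (now 32 days).
No other chain overtakes it, so the finish is 32 days.
Change in finish: 32 − 28 = +4 days.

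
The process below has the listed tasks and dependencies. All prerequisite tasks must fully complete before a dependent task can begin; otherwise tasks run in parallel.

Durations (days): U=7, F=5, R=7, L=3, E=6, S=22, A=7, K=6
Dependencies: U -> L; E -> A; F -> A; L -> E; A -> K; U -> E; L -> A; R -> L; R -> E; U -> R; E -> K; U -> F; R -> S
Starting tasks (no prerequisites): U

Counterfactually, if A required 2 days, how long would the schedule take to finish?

The binding path is U→R→L→E→A→K = 7+7+3+6+7+6 = 36; finish at 36 days.
A lies on that path, so at 2 days the path becomes 31 days.
The binding chain switches to U→R→S = 7+7+22 = 36; finish 36 days.

36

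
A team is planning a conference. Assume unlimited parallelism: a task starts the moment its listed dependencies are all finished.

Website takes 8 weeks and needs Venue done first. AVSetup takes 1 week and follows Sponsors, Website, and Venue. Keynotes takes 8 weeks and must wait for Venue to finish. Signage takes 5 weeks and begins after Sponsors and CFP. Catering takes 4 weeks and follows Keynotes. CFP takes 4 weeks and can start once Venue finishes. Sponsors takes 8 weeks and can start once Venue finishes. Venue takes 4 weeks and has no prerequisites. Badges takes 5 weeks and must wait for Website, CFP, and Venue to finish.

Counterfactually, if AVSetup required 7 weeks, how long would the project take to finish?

19

Actual critical path: Venue→Sponsors→Signage = 4+8+5 = 17 ⇒ 17 weeks.
The longest path through AVSetup is only 13 weeks, so AVSetup has float 4.
New critical path: Venue→Sponsors→AVSetup = 4+8+7 = 19 ⇒ 19 weeks.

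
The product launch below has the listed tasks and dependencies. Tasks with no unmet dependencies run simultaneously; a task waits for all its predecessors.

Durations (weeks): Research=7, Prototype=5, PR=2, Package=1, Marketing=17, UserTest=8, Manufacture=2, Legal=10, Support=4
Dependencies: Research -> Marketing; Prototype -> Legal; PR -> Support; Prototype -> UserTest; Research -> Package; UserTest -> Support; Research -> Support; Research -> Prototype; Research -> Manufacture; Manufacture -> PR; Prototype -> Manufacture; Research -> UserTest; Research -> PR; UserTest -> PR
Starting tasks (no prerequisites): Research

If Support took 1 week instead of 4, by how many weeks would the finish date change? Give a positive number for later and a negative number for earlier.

-2

The binding path is Research→Prototype→UserTest→PR→Support = 7+5+8+2+4 = 26; finish at 26 weeks.
Support is on the critical path; changing it to 1 makes that path 23 weeks.
The binding chain switches to Research→Marketing = 7+17 = 24; finish 24 weeks.
Change in finish: 24 − 26 = -2 weeks.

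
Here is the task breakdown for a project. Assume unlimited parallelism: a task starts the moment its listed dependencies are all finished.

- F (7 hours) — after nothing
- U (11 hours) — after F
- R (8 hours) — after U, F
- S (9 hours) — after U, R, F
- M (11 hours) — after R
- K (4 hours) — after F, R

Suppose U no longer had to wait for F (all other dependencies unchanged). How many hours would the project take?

30

Original critical path: F→U→R→M = 7+11+8+11 = 37 ⇒ 37 hours.
Without F→U, U's earliest start moves from 7 to 0.
After: U→R→M = 11+8+11 = 30 → 30 hours.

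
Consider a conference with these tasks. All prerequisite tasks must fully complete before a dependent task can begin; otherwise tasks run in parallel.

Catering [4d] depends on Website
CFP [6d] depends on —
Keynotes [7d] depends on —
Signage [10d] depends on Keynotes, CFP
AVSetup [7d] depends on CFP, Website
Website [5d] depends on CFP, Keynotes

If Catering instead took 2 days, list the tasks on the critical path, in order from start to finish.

Keynotes, Website, AVSetup

As given, the longest chain is Keynotes→Website→AVSetup = 7+5+7 = 19, so the finish is 19 days.
Catering is off the critical path — its longest chain is 16 days, giving 3 of slack.
The critical path is still Keynotes→Website→AVSetup; finish is now 19 days.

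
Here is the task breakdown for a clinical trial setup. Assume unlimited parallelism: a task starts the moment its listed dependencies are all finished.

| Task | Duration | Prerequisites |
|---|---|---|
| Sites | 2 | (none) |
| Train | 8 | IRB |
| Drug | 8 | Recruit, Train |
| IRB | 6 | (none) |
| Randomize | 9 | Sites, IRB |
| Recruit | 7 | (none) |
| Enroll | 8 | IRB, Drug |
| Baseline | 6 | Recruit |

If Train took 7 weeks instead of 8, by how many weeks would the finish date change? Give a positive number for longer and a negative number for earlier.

As given, the longest chain is IRB→Train→Drug→Enroll = 6+8+8+8 = 30, so the finish is 30 weeks.
Since Train is critical, the -1 change carries straight to that chain (now 29 weeks).
The critical path is still IRB→Train→Drug→Enroll; finish is now 29 weeks.
Change in finish: 29 − 30 = -1 weeks.

-1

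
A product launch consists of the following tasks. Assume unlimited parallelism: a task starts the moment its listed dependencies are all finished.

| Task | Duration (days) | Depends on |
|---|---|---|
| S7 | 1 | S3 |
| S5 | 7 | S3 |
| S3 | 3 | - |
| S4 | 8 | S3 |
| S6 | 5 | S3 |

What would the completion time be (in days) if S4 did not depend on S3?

10

Before: longest chain S3→S4 = 3+8 = 11, finish 11.
Without S3→S4, S4's earliest start moves from 3 to 0.
After: S3→S5 = 3+7 = 10 → 10 days.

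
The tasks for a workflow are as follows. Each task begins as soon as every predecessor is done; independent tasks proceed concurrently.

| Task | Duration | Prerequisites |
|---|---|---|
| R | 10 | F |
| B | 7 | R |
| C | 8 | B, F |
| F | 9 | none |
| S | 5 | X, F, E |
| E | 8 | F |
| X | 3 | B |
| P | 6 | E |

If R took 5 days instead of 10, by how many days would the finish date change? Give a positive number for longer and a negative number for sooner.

As given, the longest chain is F→R→B→X→S = 9+10+7+3+5 = 34, so the finish is 34 days.
R is on the critical path; changing it to 5 makes that path 29 days.
No other chain overtakes it, so the finish is 29 days.
Change in finish: 29 − 34 = -5 days.

-5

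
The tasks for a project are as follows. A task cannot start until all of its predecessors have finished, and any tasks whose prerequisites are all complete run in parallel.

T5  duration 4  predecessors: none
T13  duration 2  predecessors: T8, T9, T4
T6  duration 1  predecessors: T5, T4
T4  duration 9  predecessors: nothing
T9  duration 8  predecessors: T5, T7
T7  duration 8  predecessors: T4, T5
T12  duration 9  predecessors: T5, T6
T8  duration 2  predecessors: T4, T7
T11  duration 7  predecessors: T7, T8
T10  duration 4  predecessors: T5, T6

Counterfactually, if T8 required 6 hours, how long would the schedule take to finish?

30

Critical path before the change: T4→T7→T9→T13 = 9+8+8+2 = 27 giving 27 hours.
The longest path through T8 is only 26 hours, so T8 has float 1.
New critical path: T4→T7→T8→T11 = 9+8+6+7 = 30 ⇒ 30 hours.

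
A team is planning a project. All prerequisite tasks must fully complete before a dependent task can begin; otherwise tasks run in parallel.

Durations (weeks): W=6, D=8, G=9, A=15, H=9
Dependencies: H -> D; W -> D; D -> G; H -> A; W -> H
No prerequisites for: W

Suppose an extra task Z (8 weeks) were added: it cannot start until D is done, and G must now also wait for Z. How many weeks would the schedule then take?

Originally the schedule takes 32 weeks.
With Z inserted, G now waits for max(D, Z).
New critical path: W→H→D→Z→G = 6+9+8+8+9 = 40 ⇒ 40 weeks.

40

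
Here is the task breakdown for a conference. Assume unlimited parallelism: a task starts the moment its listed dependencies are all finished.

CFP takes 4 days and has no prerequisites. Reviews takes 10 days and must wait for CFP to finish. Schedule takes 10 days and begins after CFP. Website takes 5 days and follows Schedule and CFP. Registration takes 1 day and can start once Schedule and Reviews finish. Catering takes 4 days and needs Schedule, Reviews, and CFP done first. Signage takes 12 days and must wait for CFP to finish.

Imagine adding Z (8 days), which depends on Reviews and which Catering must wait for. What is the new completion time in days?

26

Originally the conference takes 19 days.
With Z inserted, Catering now waits for max(Schedule, Reviews, CFP, Z).
New critical path: CFP→Reviews→Z→Catering = 4+10+8+4 = 26 ⇒ 26 days.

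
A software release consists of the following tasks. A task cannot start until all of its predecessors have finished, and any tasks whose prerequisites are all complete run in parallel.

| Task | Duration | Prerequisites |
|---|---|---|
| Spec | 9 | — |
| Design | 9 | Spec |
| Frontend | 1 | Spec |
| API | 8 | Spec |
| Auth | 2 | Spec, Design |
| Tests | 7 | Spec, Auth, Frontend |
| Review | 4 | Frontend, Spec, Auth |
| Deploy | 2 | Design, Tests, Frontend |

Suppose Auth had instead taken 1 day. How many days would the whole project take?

28

The binding path is Spec→Design→Auth→Tests→Deploy = 9+9+2+7+2 = 29; finish at 29 days.
Auth is on the critical path; changing it to 1 makes that path 28 days.
That remains the longest chain; total 28 days.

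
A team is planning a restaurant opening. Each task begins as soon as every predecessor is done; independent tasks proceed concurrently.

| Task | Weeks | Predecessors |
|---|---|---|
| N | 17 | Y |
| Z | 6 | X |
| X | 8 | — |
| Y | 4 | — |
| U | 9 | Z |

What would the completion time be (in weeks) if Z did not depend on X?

Before: longest chain X→Z→U = 8+6+9 = 23, finish 23.
Without X→Z, Z's earliest start moves from 8 to 0.
After: Y→N = 4+17 = 21 → 21 weeks.

21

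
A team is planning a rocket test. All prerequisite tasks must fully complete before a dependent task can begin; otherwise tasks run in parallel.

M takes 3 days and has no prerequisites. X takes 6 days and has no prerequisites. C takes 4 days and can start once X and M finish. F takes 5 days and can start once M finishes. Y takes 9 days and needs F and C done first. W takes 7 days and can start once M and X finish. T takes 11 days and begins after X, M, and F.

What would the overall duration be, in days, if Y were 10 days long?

The binding path is X→C→Y = 6+4+9 = 19; finish at 19 days.
Y lies on that path, so at 10 days the path becomes 20 days.
That remains the longest chain; total 20 days.

20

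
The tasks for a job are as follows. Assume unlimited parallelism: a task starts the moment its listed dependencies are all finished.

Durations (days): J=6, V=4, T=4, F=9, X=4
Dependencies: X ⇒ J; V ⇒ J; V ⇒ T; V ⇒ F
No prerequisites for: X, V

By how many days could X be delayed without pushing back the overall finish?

3

Critical path: V→F = 4+9 = 13, so the finish is 13 days.
X finishes as early as 4 and must finish by 7.
So X can slip 7 − 4 = 3 days.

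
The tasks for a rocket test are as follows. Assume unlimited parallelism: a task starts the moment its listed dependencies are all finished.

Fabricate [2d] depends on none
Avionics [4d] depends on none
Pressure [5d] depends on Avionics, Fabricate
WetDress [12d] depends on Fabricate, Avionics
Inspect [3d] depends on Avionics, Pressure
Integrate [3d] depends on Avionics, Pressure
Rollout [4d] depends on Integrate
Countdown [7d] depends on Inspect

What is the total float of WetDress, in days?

3

Critical path: Avionics→Pressure→Inspect→Countdown = 4+5+3+7 = 19, so the finish is 19 days.
The longest chain containing WetDress totals 16 days.
So WetDress can slip 19 − 16 = 3 days.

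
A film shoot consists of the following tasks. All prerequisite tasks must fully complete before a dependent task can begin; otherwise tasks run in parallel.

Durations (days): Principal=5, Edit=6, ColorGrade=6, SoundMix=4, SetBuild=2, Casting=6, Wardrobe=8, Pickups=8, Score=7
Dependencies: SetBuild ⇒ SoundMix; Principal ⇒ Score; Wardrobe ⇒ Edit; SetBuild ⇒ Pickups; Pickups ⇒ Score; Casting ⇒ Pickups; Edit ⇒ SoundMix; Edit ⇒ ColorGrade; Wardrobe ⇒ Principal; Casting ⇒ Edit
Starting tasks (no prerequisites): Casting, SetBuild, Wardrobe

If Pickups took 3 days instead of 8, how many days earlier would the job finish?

1

The binding path is Casting→Pickups→Score = 6+8+7 = 21; finish at 21 days.
Since Pickups is critical, the -5 change carries straight to that chain (now 16 days).
The binding chain switches to Wardrobe→Principal→Score = 8+5+7 = 20; finish 20 days.
Change in finish: 20 − 21 = -1 days.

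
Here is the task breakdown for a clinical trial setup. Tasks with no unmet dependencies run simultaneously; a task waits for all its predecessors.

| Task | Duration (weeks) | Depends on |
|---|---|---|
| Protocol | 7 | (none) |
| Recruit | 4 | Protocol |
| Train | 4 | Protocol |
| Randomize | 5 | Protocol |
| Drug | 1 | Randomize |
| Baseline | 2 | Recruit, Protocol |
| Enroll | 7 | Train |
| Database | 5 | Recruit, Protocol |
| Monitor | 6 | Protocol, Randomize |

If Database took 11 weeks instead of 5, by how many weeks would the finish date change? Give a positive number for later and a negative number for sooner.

4

Critical path before the change: Protocol→Train→Enroll = 7+4+7 = 18 giving 18 weeks.
Database has 2 weeks of float (longest path through it is 16).
New critical path: Protocol→Recruit→Database = 7+4+11 = 22 ⇒ 22 weeks.
Change in finish: 22 − 18 = +4 weeks.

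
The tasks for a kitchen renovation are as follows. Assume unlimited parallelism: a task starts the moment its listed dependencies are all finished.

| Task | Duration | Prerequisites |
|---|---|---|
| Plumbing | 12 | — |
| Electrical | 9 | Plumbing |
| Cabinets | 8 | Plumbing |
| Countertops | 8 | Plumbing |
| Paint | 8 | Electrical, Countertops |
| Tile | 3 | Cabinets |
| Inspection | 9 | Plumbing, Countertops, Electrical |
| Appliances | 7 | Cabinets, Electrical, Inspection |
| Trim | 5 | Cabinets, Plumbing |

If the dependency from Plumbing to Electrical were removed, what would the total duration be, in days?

With the dependency in place, Plumbing→Electrical→Inspection→Appliances = 12+9+9+7 = 37 sets the finish at 37 days.
Without Plumbing→Electrical, Electrical's earliest start moves from 12 to 0.
New critical path: Plumbing→Countertops→Inspection→Appliances = 12+8+9+7 = 36 ⇒ 36 days.

36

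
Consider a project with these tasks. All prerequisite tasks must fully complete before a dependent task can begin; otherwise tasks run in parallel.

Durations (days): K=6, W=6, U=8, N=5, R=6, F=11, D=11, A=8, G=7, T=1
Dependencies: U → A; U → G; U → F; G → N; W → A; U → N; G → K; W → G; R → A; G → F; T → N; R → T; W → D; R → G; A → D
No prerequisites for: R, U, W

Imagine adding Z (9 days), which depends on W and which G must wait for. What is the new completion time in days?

33

Originally the plan takes 27 days.
With Z inserted, G now waits for max(W, R, U, Z).
New critical path: W→Z→G→F = 6+9+7+11 = 33 ⇒ 33 days.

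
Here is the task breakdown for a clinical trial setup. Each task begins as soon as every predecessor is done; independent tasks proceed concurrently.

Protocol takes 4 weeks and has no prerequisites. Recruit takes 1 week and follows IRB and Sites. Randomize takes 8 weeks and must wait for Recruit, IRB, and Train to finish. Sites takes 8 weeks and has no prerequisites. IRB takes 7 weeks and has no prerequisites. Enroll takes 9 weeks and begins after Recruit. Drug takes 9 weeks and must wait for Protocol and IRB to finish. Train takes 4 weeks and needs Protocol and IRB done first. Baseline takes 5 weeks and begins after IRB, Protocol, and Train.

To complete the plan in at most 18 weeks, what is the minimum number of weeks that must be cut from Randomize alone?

Current finish: 19 weeks; target: 18.
Randomize is on every critical path, so each week cut from Randomize cuts the finish by one (this holds down to a finish of 18).
Need 19 − 18 = 1 week off Randomize → Randomize becomes 7 weeks, finish becomes 18.

1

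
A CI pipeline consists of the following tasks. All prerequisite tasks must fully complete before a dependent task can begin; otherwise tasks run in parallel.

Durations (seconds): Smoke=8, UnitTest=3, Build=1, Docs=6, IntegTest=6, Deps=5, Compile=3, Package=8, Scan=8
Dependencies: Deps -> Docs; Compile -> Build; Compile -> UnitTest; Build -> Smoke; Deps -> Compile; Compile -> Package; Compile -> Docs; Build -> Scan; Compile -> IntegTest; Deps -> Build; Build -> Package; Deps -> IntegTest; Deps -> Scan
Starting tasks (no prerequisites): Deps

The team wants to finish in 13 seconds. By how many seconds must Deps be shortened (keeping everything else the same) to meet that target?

4

Current finish: 17 seconds; target: 13.
Deps is on every critical path, so each second cut from Deps cuts the finish by one (this holds down to a finish of 13).
Need 17 − 13 = 4 seconds off Deps → Deps becomes 1 second, finish becomes 13.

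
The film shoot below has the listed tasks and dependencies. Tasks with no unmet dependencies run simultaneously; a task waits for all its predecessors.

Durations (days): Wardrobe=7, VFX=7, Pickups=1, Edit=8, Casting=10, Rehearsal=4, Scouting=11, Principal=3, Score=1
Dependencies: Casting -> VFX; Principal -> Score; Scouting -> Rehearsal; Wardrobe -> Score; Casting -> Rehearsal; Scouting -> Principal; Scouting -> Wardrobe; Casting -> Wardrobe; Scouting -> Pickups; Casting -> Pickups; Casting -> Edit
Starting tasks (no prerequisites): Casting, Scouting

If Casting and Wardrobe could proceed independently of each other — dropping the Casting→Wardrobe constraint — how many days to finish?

Before: longest chain Scouting→Wardrobe→Score = 11+7+1 = 19, finish 19.
Dropping Casting→Wardrobe doesn't change Wardrobe's earliest start (11); another predecessor still binds.
New critical path: Scouting→Wardrobe→Score = 11+7+1 = 19 ⇒ 19 days.

19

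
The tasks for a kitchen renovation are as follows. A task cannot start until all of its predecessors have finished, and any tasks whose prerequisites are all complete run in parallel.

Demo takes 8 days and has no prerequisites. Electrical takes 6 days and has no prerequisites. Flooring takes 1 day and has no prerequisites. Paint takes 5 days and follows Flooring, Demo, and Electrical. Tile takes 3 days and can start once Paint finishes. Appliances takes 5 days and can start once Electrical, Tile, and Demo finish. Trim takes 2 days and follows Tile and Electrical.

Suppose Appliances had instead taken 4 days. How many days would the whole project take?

The binding path is Demo→Paint→Tile→Appliances = 8+5+3+5 = 21; finish at 21 days.
Appliances is on the critical path; changing it to 4 makes that path 20 days.
The critical path is still Demo→Paint→Tile→Appliances; finish is now 20 days.

20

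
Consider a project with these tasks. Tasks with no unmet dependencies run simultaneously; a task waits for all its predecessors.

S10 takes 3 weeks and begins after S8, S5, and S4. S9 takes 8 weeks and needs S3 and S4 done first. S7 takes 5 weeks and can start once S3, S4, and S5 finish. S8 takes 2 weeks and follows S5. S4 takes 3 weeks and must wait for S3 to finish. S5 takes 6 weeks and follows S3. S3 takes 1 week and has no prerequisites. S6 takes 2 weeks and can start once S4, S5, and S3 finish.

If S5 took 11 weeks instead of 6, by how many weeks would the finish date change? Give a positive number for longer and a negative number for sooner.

Critical path before the change: S3→S5→S7 = 1+6+5 = 12 giving 12 weeks.
S5 is on the critical path; changing it to 11 makes that path 17 weeks.
No other chain overtakes it, so the finish is 17 weeks.
Change in finish: 17 − 12 = +5 weeks.

5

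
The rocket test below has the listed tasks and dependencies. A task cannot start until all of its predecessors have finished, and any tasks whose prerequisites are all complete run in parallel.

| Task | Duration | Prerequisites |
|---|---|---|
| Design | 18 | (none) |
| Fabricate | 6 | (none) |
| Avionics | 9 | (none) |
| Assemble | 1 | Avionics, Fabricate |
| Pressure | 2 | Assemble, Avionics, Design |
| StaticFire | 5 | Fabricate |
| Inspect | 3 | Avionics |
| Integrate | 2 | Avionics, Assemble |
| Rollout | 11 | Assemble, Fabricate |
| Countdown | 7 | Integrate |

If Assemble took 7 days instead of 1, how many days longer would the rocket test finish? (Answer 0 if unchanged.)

Baseline: Avionics→Assemble→Rollout = 9+1+11 = 21 → 21 days.
Assemble lies on that path, so at 7 days the path becomes 27 days.
That remains the longest chain; total 27 days.
Change in finish: 27 − 21 = +6 days.

6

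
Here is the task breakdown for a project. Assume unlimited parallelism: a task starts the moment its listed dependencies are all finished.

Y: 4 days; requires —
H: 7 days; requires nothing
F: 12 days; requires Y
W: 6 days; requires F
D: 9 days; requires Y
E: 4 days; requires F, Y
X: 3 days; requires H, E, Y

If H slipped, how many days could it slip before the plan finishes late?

13

Y→F→E→X = 4+12+4+3 = 23 sets the makespan at 23 days.
The longest chain containing H totals 10 days.
So H can slip 20 − 7 = 13 days.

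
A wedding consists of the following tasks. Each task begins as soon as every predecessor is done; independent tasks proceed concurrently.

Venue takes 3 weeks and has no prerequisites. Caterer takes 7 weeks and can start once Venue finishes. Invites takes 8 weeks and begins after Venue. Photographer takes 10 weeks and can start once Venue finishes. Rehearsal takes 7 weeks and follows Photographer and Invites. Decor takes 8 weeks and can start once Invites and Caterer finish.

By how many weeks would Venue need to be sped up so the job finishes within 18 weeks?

2

Current finish: 20 weeks; target: 18.
Venue is on every critical path, so each week cut from Venue cuts the finish by one (this holds down to a finish of 18).
Need 20 − 18 = 2 weeks off Venue → Venue becomes 1 week, finish becomes 18.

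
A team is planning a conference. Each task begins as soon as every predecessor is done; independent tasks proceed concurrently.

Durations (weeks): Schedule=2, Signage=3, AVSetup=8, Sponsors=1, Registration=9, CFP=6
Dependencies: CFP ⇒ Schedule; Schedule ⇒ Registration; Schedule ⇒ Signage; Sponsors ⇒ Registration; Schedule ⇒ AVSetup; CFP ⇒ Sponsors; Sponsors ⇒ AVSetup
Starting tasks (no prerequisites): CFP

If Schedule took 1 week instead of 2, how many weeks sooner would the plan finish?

1

Critical path before the change: CFP→Schedule→Registration = 6+2+9 = 17 giving 17 weeks.
Schedule is on the critical path; changing it to 1 makes that path 16 weeks.
That remains the longest chain; total 16 weeks.
Change in finish: 16 − 17 = -1 weeks.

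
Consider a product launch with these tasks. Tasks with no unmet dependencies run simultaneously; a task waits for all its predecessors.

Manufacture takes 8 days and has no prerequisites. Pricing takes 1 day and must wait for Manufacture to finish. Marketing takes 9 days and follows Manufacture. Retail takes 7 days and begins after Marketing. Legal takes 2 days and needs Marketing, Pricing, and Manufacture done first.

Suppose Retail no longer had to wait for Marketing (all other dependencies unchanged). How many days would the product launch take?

19

With the dependency in place, Manufacture→Marketing→Retail = 8+9+7 = 24 sets the finish at 24 days.
Without Marketing→Retail, Retail's earliest start moves from 17 to 0.
New critical path: Manufacture→Marketing→Legal = 8+9+2 = 19 ⇒ 19 days.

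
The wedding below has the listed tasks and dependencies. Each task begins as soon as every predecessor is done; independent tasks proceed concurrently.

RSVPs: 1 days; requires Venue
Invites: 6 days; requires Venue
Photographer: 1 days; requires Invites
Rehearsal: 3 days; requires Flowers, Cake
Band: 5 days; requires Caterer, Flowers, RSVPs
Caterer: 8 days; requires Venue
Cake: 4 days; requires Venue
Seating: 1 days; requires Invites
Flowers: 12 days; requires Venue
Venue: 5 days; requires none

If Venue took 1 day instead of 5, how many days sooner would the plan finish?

Baseline: Venue→Flowers→Band = 5+12+5 = 22 → 22 days.
Venue lies on that path, so at 1 day the path becomes 18 days.
That remains the longest chain; total 18 days.
Change in finish: 18 − 22 = -4 days.

4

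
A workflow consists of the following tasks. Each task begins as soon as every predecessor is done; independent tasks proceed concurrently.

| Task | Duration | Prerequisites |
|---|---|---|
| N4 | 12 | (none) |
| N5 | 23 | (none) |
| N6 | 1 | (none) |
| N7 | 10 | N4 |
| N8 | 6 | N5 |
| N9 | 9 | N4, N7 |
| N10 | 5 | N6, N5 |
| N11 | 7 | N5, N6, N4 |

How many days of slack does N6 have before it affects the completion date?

23

The longest chain is N4→N7→N9 = 12+10+9 = 31; overall finish 31 days.
Longest path through N6: 8 days (earliest finish 1, latest finish 24).
So N6 can slip 24 − 1 = 23 days.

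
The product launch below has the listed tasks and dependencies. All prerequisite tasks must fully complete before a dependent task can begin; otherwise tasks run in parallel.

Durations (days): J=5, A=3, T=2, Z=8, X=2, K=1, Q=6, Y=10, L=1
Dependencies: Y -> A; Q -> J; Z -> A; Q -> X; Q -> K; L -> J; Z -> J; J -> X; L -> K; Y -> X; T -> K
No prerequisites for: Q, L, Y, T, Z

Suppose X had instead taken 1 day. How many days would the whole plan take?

14

Actual critical path: Z→J→X = 8+5+2 = 15 ⇒ 15 days.
X is on the critical path; changing it to 1 makes that path 14 days.
The critical path is still Z→J→X; finish is now 14 days.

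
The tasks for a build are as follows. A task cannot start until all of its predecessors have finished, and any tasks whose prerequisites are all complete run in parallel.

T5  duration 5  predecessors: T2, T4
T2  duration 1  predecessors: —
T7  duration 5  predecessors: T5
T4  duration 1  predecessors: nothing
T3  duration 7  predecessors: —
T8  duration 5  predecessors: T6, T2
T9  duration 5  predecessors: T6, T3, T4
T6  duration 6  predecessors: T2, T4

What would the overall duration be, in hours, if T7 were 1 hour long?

As given, the longest chain is T2→T6→T8 = 1+6+5 = 12, so the finish is 12 hours.
T7 has 1 hour of float (longest path through it is 11).
That remains the longest chain; total 12 hours.

12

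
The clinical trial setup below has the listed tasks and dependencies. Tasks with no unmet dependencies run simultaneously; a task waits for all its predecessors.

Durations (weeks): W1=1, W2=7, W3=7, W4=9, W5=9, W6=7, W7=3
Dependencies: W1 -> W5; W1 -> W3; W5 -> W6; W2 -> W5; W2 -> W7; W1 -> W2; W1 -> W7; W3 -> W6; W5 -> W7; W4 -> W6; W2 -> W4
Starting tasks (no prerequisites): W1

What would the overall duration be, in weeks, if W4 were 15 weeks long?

30

Actual critical path: W1→W2→W4→W6 = 1+7+9+7 = 24 ⇒ 24 weeks.
W4 lies on that path, so at 15 weeks the path becomes 30 weeks.
That remains the longest chain; total 30 weeks.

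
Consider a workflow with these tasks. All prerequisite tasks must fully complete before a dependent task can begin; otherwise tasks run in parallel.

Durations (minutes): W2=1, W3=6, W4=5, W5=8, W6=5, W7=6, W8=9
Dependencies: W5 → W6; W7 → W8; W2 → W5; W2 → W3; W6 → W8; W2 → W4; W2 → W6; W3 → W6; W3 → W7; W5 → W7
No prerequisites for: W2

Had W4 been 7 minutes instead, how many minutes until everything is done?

24

As given, the longest chain is W2→W5→W7→W8 = 1+8+6+9 = 24, so the finish is 24 minutes.
W4 has 18 minutes of float (longest path through it is 6).
The critical path is still W2→W5→W7→W8; finish is now 24 minutes.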